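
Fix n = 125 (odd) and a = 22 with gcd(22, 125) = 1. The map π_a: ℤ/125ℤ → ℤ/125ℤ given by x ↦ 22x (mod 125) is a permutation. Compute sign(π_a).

Orbit of 11 under x↦22x: [11, 117, 74, 3, 66, 77, 69]… (length divides ord_125(22)).
4 cycles of lengths [100, 20, 4, 1].
With 4 cycles on 125 points, sign = (−1)^{125−4} = -1.
Zolotarev: (22|125) = -1, matching the cycle-count sign.

-1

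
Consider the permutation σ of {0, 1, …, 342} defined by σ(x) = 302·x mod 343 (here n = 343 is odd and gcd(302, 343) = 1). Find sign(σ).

+1

Trace 64: π^k(64) = [64, 120, 225, 36, 239, 148, 106] for k=0..6.
The orbit structure of x ↦ 302x mod 343: 19 orbits of sizes [49, 49, 49, 49, 49, 49, 7, 7, 7, 7, 7, 7, 1, 1, 1, 1, 1, 1, 1].
n − c = 343 − 19 = 324; sign = (−1)^324 = +1.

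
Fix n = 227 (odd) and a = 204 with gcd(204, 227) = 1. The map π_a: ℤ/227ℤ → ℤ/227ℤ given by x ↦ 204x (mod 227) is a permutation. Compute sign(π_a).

-1

Start at x=22: 22 → 175 → 61 → 186 → 35 → 103 → 128 → … (one orbit).
Cycle lengths of π_204 on ℤ/227ℤ: [226, 1]; 2 cycles in total.
2 cycles on 227: each ℓ→(−1)^(ℓ−1), product (−1)^225 = -1.
(204|227)_J = -1 (Zolotarev's lemma cross-check).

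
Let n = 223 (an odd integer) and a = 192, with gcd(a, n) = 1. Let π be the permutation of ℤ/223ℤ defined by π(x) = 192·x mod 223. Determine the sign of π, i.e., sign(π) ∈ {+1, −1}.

-1

Start at x=164: 164 → 45 → 166 → 206 → 81 → 165 → 14 → … (one orbit).
Decompose π into cycles: lengths [222, 1] (2 cycles, including the fixed point 0).
2 cycles on 223: each ℓ→(−1)^(ℓ−1), product (−1)^221 = -1.
The Jacobi symbol (192|223) = -1 (Zolotarev) agrees.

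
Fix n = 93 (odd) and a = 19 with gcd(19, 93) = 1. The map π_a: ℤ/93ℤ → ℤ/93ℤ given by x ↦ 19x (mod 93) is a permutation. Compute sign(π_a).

+1

Orbit of 76 under x↦19x: [76, 49, 1, 19, 82, 70, 28]… (length divides ord_93(19)).
Cycle type of π: 15×6 + 1×3; total 9 cycles.
93 − 9 = 84 transpositions; sign(π) = (−1)^84 = +1.
(19|93)_J = +1 (Zolotarev's lemma cross-check).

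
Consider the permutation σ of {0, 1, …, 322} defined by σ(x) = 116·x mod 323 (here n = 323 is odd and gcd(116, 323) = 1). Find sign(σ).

+1

Orbit of 251 under x↦116x: [251, 46, 168, 108, 254, 71, 161]… (length divides ord_323(116)).
π_116 has 5 disjoint cycles with lengths [144, 144, 18, 16, 1] on {0,…,322}.
n − c = 323 − 5 = 318; sign = (−1)^318 = +1.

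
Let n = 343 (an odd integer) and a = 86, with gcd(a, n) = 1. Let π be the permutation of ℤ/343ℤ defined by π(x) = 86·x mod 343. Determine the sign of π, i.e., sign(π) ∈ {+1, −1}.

+1

Start at x=240: 240 → 60 → 15 → 261 → 151 → 295 → 331 → … (one orbit).
Cycle type of π: 147×2 + 21×2 + 3×2 + 1; total 7 cycles.
Σ(ℓ_i−1) = 343−7 = 336; sign = (−1)^336 = +1.
Zolotarev: (86|343) = +1, matching the cycle-count sign.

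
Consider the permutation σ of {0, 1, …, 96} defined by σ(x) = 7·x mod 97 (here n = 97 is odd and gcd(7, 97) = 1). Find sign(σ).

-1

Start at x=6: 6 → 42 → 3 → 21 → 50 → 59 → 25 → … (one orbit).
π_7 has 2 disjoint cycles with lengths [96, 1] on {0,…,96}.
2 cycles on 97: each ℓ→(−1)^(ℓ−1), product (−1)^95 = -1.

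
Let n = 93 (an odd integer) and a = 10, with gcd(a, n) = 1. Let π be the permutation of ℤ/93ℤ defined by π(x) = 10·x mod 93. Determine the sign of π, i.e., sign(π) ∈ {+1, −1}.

+1

Orbit of 7 under x↦10x: [7, 70, 49, 25, 64, 82, 76]… (length divides ord_93(10)).
The orbit structure of x ↦ 10x mod 93: 9 orbits of sizes [15, 15, 15, 15, 15, 15, 1, 1, 1].
93 − 9 = 84 transpositions; sign(π) = (−1)^84 = +1.
Zolotarev: (10|93) = +1, matching the cycle-count sign.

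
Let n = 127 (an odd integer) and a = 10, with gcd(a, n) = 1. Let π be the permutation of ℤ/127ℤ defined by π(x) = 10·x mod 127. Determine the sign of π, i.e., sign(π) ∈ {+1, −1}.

Orbit of 4 under x↦10x: [4, 40, 19, 63, 122, 77, 8]… (length divides ord_127(10)).
Cycle lengths of π_10 on ℤ/127ℤ: [42, 42, 42, 1]; 4 cycles in total.
4 cycles on 127: each ℓ→(−1)^(ℓ−1), product (−1)^123 = -1.

-1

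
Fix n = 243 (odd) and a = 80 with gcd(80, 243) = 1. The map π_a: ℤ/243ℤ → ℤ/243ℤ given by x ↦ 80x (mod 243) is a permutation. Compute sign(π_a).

-1

Start at x=163: 163 → 161 → 1 → 80 → 82 → 242 → 163 (one orbit).
Cycle type of π: 6×27 + 2×40 + 1; total 68 cycles.
Σ(ℓ_i−1) = 243−68 = 175; sign = (−1)^175 = -1.
Via Zolotarev, sign(π_{80}) = (80|243) = -1.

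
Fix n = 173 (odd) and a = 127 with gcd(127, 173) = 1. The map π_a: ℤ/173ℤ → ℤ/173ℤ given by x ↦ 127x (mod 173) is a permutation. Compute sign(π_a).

Start at x=139: 139 → 7 → 24 → 107 → 95 → 128 → 167 → … (one orbit).
Decompose π into cycles: lengths [172, 1] (2 cycles, including the fixed point 0).
With 2 cycles on 173 points, sign = (−1)^{173−2} = -1.
The Jacobi symbol (127|173) = -1 (Zolotarev) agrees.

-1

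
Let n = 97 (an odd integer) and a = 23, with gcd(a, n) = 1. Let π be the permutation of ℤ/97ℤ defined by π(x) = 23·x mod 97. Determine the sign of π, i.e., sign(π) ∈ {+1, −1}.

Orbit of 71 under x↦23x: [71, 81, 20, 72, 7, 64, 17]… (length divides ord_97(23)).
Decompose π into cycles: lengths [96, 1] (2 cycles, including the fixed point 0).
Σ(ℓ_i−1) = 97−2 = 95; sign = (−1)^95 = -1.

-1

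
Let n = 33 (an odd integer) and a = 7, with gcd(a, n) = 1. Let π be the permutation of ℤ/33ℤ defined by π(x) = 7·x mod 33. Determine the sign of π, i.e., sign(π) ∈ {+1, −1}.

-1

Trace 28: π^k(28) = [28, 31, 19, 1, 7, 16, 13] for k=0..6.
Cycle type of π: 10×3 + 1×3; total 6 cycles.
Σ(ℓ_i−1) = 33−6 = 27; sign = (−1)^27 = -1.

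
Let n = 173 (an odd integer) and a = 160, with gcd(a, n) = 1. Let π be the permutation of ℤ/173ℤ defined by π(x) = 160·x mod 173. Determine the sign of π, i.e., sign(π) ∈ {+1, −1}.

Start at x=81: 81 → 158 → 22 → 60 → 85 → 106 → 6 → … (one orbit).
Cycle type of π: 43×4 + 1; total 5 cycles.
173 − 5 = 168 transpositions; sign(π) = (−1)^168 = +1.
Via Zolotarev, sign(π_{160}) = (160|173) = +1.

+1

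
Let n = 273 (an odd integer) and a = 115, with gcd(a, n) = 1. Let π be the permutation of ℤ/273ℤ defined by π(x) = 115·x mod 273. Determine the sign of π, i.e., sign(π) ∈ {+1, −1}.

Trace 124: π^k(124) = [124, 64, 262, 100, 34, 88, 19] for k=0..6.
27 cycles of lengths [12, 12, 12, 12, 12, 12, 12, 12, 12, 12, 12, 12, 12, 12, 12, 12, 12, 12, 12, 12, 12, 6, 6, 6, 1, 1, 1].
sign(π) = (−1)^{n − #cycles} = (−1)^{273−27} = (−1)^246 = +1.

+1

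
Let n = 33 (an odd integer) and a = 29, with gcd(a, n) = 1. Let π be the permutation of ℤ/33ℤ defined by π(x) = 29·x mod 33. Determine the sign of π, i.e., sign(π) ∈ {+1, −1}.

Start at x=2: 2 → 25 → 32 → 4 → 17 → 31 → 8 → … (one orbit).
The orbit structure of x ↦ 29x mod 33: 5 orbits of sizes [10, 10, 10, 2, 1].
n − c = 33 − 5 = 28; sign = (−1)^28 = +1.
The Jacobi symbol (29|33) = +1 (Zolotarev) agrees.

+1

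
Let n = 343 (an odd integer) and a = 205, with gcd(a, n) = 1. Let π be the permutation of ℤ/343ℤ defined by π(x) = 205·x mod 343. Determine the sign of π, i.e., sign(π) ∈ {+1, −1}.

Orbit of 218 under x↦205x: [218, 100, 263, 64, 86, 137, 302]… (length divides ord_343(205)).
Decompose π into cycles: lengths [147, 147, 21, 21, 3, 3, 1] (7 cycles, including the fixed point 0).
With 7 cycles on 343 points, sign = (−1)^{343−7} = +1.
Check: (205/343) = +1 by Zolotarev.

+1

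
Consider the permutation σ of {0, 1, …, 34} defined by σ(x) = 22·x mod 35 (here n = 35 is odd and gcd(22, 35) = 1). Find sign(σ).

Trace 1: π^k(1) = [1, 22, 29, 8] for k=0..3.
π_22 has 14 disjoint cycles with lengths [4, 4, 4, 4, 4, 4, 4, 1, 1, 1, 1, 1, 1, 1] on {0,…,34}.
n − c = 35 − 14 = 21; sign = (−1)^21 = -1.

-1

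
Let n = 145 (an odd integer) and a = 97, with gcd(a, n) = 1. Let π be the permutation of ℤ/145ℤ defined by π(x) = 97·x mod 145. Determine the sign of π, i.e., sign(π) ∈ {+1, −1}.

Start at x=12: 12 → 4 → 98 → 81 → 27 → 9 → 3 → … (one orbit).
π_97 has 7 disjoint cycles with lengths [28, 28, 28, 28, 28, 4, 1] on {0,…,144}.
Σ(ℓ_i−1) = 145−7 = 138; sign = (−1)^138 = +1.
Check: (97/145) = +1 by Zolotarev.

+1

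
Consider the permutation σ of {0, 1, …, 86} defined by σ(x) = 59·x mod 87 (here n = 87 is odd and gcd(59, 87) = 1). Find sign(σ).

-1

Start at x=1: 1 → 59 → 1 (one orbit).
Cycle type of π: 2×29 + 1×29; total 58 cycles.
Σ(ℓ_i−1) = 87−58 = 29; sign = (−1)^29 = -1.
The Jacobi symbol (59|87) = -1 (Zolotarev) agrees.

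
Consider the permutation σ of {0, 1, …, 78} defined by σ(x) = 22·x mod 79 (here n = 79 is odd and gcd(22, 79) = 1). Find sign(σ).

+1

Trace 67: π^k(67) = [67, 52, 38, 46, 64, 65, 8] for k=0..6.
The orbit structure of x ↦ 22x mod 79: 7 orbits of sizes [13, 13, 13, 13, 13, 13, 1].
7 cycles on 79: each ℓ→(−1)^(ℓ−1), product (−1)^72 = +1.
Via Zolotarev, sign(π_{22}) = (22|79) = +1.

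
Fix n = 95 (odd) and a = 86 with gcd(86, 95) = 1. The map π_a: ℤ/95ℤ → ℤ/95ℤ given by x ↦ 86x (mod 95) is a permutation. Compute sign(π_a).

-1

Trace 26: π^k(26) = [26, 51, 16, 46, 61, 21, 1] for k=0..6.
Cycle lengths of π_86 on ℤ/95ℤ: [18, 18, 18, 18, 18, 1, 1, 1, 1, 1]; 10 cycles in total.
95 − 10 = 85 transpositions; sign(π) = (−1)^85 = -1.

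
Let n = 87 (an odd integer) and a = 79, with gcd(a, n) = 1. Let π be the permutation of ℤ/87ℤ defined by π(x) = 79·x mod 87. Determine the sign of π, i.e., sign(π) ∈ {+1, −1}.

-1

Trace 37: π^k(37) = [37, 52, 19, 22, 85, 16, 46] for k=0..6.
Cycle lengths of π_79 on ℤ/87ℤ: [28, 28, 28, 1, 1, 1]; 6 cycles in total.
6 cycles on 87: each ℓ→(−1)^(ℓ−1), product (−1)^81 = -1.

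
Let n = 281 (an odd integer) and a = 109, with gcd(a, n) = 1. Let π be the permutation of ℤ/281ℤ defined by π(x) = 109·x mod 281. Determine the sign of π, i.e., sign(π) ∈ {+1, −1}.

+1

Trace 109: π^k(109) = [109, 79, 181, 59, 249, 165, 1] for k=0..6.
Cycle type of π: 7×40 + 1; total 41 cycles.
With 41 cycles on 281 points, sign = (−1)^{281−41} = +1.
(109|281)_J = +1 (Zolotarev's lemma cross-check).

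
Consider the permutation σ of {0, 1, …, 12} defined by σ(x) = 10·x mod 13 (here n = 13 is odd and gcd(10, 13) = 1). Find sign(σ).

Trace 12: π^k(12) = [12, 3, 4, 1, 10, 9] for k=0..5.
Cycle lengths of π_10 on ℤ/13ℤ: [6, 6, 1]; 3 cycles in total.
3 cycles on 13: each ℓ→(−1)^(ℓ−1), product (−1)^10 = +1.
The Jacobi symbol (10|13) = +1 (Zolotarev) agrees.

+1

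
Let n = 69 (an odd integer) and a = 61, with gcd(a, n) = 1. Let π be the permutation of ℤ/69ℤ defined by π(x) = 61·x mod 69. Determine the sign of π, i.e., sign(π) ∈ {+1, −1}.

-1

Orbit of 19 under x↦61x: [19, 55, 43, 1, 61, 64, 40]… (length divides ord_69(61)).
Decompose π into cycles: lengths [22, 22, 22, 1, 1, 1] (6 cycles, including the fixed point 0).
Σ(ℓ_i−1) = 69−6 = 63; sign = (−1)^63 = -1.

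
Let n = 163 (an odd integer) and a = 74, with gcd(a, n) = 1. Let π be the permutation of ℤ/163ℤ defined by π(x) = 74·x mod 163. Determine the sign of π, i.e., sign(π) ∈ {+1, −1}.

+1

Trace 77: π^k(77) = [77, 156, 134, 136, 121, 152, 1] for k=0..6.
The orbit structure of x ↦ 74x mod 163: 3 orbits of sizes [81, 81, 1].
With 3 cycles on 163 points, sign = (−1)^{163−3} = +1.
Via Zolotarev, sign(π_{74}) = (74|163) = +1.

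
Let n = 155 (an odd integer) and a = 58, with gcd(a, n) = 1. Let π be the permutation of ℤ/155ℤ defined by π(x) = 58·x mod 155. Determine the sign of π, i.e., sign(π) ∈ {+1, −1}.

Start at x=94: 94 → 27 → 16 → 153 → 39 → 92 → 66 → … (one orbit).
Cycle type of π: 20×6 + 10×3 + 4 + 1; total 11 cycles.
155 − 11 = 144 transpositions; sign(π) = (−1)^144 = +1.

+1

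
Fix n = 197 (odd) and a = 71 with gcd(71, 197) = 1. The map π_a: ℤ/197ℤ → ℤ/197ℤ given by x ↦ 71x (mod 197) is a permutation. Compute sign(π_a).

-1

Start at x=131: 131 → 42 → 27 → 144 → 177 → 156 → 44 → … (one orbit).
Decompose π into cycles: lengths [196, 1] (2 cycles, including the fixed point 0).
2 cycles on 197: each ℓ→(−1)^(ℓ−1), product (−1)^195 = -1.
The Jacobi symbol (71|197) = -1 (Zolotarev) agrees.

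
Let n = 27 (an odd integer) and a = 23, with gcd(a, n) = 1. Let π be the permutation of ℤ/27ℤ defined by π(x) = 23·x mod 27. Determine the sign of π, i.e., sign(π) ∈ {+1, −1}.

-1

Start at x=7: 7 → 26 → 4 → 11 → 10 → 14 → 25 → … (one orbit).
Cycle type of π: 18 + 6 + 2 + 1; total 4 cycles.
Σ(ℓ_i−1) = 27−4 = 23; sign = (−1)^23 = -1.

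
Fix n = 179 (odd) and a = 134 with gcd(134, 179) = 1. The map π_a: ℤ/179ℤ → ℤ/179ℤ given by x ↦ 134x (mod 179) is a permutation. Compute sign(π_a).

Orbit of 174 under x↦134x: [174, 46, 78, 70, 72, 161, 94]… (length divides ord_179(134)).
Cycle lengths of π_134 on ℤ/179ℤ: [178, 1]; 2 cycles in total.
Σ(ℓ_i−1) = 179−2 = 177; sign = (−1)^177 = -1.

-1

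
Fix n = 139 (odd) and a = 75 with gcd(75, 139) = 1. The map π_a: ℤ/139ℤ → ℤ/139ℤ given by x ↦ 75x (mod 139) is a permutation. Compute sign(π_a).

-1

Orbit of 8 under x↦75x: [8, 44, 103, 80, 23, 57, 105]… (length divides ord_139(75)).
The orbit structure of x ↦ 75x mod 139: 4 orbits of sizes [46, 46, 46, 1].
Σ(ℓ_i−1) = 139−4 = 135; sign = (−1)^135 = -1.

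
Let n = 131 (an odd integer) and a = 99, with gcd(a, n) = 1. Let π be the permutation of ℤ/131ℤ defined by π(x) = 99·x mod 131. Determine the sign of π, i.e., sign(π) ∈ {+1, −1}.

+1

Trace 112: π^k(112) = [112, 84, 63, 80, 60, 45, 1] for k=0..6.
The orbit structure of x ↦ 99x mod 131: 11 orbits of sizes [13, 13, 13, 13, 13, 13, 13, 13, 13, 13, 1].
Σ(ℓ_i−1) = 131−11 = 120; sign = (−1)^120 = +1.
Check: (99/131) = +1 by Zolotarev.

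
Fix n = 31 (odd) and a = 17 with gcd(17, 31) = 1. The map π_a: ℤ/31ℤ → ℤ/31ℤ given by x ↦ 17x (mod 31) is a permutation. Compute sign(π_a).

Start at x=1: 1 → 17 → 10 → 15 → 7 → 26 → 8 → … (one orbit).
Cycle type of π: 30 + 1; total 2 cycles.
31 − 2 = 29 transpositions; sign(π) = (−1)^29 = -1.
The Jacobi symbol (17|31) = -1 (Zolotarev) agrees.

-1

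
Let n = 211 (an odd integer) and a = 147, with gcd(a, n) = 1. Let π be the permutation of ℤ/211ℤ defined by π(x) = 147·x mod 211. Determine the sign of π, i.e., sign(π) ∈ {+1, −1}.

Orbit of 88 under x↦147x: [88, 65, 60, 169, 156, 144, 68]… (length divides ord_211(147)).
π_147 has 4 disjoint cycles with lengths [70, 70, 70, 1] on {0,…,210}.
Σ(ℓ_i−1) = 211−4 = 207; sign = (−1)^207 = -1.
Via Zolotarev, sign(π_{147}) = (147|211) = -1.

-1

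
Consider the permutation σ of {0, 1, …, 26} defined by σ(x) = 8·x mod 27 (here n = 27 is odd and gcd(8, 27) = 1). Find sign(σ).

Orbit of 10 under x↦8x: [10, 26, 19, 17, 1, 8]… (length divides ord_27(8)).
8 cycles of lengths [6, 6, 6, 2, 2, 2, 2, 1].
Σ(ℓ_i−1) = 27−8 = 19; sign = (−1)^19 = -1.

-1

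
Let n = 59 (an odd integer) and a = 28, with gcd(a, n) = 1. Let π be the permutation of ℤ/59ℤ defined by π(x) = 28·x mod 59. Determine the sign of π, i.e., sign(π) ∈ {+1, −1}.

+1

Start at x=51: 51 → 12 → 41 → 27 → 48 → 46 → 49 → … (one orbit).
π_28 has 3 disjoint cycles with lengths [29, 29, 1] on {0,…,58}.
3 cycles on 59: each ℓ→(−1)^(ℓ−1), product (−1)^56 = +1.
The Jacobi symbol (28|59) = +1 (Zolotarev) agrees.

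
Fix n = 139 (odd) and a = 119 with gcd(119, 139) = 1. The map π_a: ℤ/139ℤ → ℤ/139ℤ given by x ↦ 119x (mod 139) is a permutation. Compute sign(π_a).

Orbit of 59 under x↦119x: [59, 71, 109, 44, 93, 86, 87]… (length divides ord_139(119)).
The orbit structure of x ↦ 119x mod 139: 2 orbits of sizes [138, 1].
2 cycles on 139: each ℓ→(−1)^(ℓ−1), product (−1)^137 = -1.
Zolotarev: (119|139) = -1, matching the cycle-count sign.

-1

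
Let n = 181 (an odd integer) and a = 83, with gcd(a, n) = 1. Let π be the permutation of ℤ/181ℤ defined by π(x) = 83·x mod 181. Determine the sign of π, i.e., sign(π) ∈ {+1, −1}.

Orbit of 42 under x↦83x: [42, 47, 100, 155, 14, 76, 154]… (length divides ord_181(83)).
The orbit structure of x ↦ 83x mod 181: 2 orbits of sizes [180, 1].
181 − 2 = 179 transpositions; sign(π) = (−1)^179 = -1.

-1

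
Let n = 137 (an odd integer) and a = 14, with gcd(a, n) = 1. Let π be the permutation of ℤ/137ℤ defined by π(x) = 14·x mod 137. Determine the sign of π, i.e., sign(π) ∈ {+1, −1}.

Trace 81: π^k(81) = [81, 38, 121, 50, 15, 73, 63] for k=0..6.
π_14 has 5 disjoint cycles with lengths [34, 34, 34, 34, 1] on {0,…,136}.
With 5 cycles on 137 points, sign = (−1)^{137−5} = +1.

+1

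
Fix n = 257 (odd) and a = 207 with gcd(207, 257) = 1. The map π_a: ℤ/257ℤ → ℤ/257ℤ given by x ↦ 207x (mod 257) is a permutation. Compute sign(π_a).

+1

Start at x=123: 123 → 18 → 128 → 25 → 35 → 49 → 120 → … (one orbit).
3 cycles of lengths [128, 128, 1].
Σ(ℓ_i−1) = 257−3 = 254; sign = (−1)^254 = +1.
(207|257)_J = +1 (Zolotarev's lemma cross-check).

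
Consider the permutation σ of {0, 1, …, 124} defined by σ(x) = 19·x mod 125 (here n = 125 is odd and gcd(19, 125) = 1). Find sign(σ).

+1

Orbit of 101 under x↦19x: [101, 44, 86, 9, 46, 124, 106]… (length divides ord_125(19)).
Cycle type of π: 50×2 + 10×2 + 2×2 + 1; total 7 cycles.
sign(π) = (−1)^{n − #cycles} = (−1)^{125−7} = (−1)^118 = +1.
Check: (19/125) = +1 by Zolotarev.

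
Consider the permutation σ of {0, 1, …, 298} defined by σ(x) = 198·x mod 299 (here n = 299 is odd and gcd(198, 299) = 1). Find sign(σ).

Orbit of 42 under x↦198x: [42, 243, 274, 133, 22, 170, 172]… (length divides ord_299(198)).
Cycle lengths of π_198 on ℤ/299ℤ: [66, 66, 66, 66, 22, 3, 3, 3, 3, 1]; 10 cycles in total.
10 cycles on 299: each ℓ→(−1)^(ℓ−1), product (−1)^289 = -1.
(198|299)_J = -1 (Zolotarev's lemma cross-check).

-1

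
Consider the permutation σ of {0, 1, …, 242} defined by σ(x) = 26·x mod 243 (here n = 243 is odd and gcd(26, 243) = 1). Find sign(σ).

-1

Orbit of 215 under x↦26x: [215, 1, 26, 190, 80, 136, 134]… (length divides ord_243(26)).
Cycle lengths of π_26 on ℤ/243ℤ: [18, 18, 18, 18, 18, 18, 18, 18, 18, 6, 6, 6, 6, 6, 6, 6, 6, 6, 2, 2, 2, 2, 2, 2, 2, 2, 2, 2, 2, 2, 2, 1]; 32 cycles in total.
sign(π) = (−1)^{n − #cycles} = (−1)^{243−32} = (−1)^211 = -1.
Zolotarev: (26|243) = -1, matching the cycle-count sign.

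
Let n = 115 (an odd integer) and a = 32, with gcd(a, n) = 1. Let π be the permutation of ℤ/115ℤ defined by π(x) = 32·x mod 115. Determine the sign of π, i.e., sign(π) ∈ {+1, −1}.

-1

Start at x=36: 36 → 2 → 64 → 93 → 101 → 12 → 39 → … (one orbit).
6 cycles of lengths [44, 44, 11, 11, 4, 1].
sign(π) = (−1)^{n − #cycles} = (−1)^{115−6} = (−1)^109 = -1.
The Jacobi symbol (32|115) = -1 (Zolotarev) agrees.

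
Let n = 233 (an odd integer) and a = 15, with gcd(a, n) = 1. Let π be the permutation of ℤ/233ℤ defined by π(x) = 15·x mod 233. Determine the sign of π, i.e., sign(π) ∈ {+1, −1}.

+1

Trace 207: π^k(207) = [207, 76, 208, 91, 200, 204, 31] for k=0..6.
Decompose π into cycles: lengths [116, 116, 1] (3 cycles, including the fixed point 0).
n − c = 233 − 3 = 230; sign = (−1)^230 = +1.
(15|233)_J = +1 (Zolotarev's lemma cross-check).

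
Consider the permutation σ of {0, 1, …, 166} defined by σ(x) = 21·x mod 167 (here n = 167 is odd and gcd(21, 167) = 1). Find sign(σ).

+1

Orbit of 85 under x↦21x: [85, 115, 77, 114, 56, 7, 147]… (length divides ord_167(21)).
Cycle type of π: 83×2 + 1; total 3 cycles.
sign(π) = (−1)^{n − #cycles} = (−1)^{167−3} = (−1)^164 = +1.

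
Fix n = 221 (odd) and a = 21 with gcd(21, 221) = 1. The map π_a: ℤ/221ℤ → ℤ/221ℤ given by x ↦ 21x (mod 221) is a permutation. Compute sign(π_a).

Orbit of 21 under x↦21x: [21, 220, 200, 1]… (length divides ord_221(21)).
Decompose π into cycles: lengths [4, 4, 4, 4, 4, 4, 4, 4, 4, 4, 4, 4, 4, 4, 4, 4, 4, 4, 4, 4, 4, 4, 4, 4, 4, 4, 4, 4, 4, 4, 4, 4, 4, 4, 4, 4, 4, 4, 4, 4, 4, 4, 4, 4, 4, 4, 4, 4, 4, 4, 4, 4, 4, 4, 4, 1] (56 cycles, including the fixed point 0).
With 56 cycles on 221 points, sign = (−1)^{221−56} = -1.

-1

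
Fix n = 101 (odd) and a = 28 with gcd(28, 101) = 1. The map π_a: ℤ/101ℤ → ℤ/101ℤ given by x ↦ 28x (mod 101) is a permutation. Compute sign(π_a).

-1

Trace 51: π^k(51) = [51, 14, 89, 68, 86, 85, 57] for k=0..6.
Decompose π into cycles: lengths [100, 1] (2 cycles, including the fixed point 0).
n − c = 101 − 2 = 99; sign = (−1)^99 = -1.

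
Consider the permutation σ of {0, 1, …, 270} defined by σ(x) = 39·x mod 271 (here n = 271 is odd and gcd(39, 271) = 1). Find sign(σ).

+1

Start at x=90: 90 → 258 → 35 → 10 → 119 → 34 → 242 → … (one orbit).
The orbit structure of x ↦ 39x mod 271: 7 orbits of sizes [45, 45, 45, 45, 45, 45, 1].
sign(π) = (−1)^{n − #cycles} = (−1)^{271−7} = (−1)^264 = +1.
The Jacobi symbol (39|271) = +1 (Zolotarev) agrees.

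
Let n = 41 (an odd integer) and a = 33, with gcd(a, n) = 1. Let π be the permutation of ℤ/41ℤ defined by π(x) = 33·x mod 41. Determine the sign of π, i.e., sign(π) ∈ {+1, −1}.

Start at x=20: 20 → 4 → 9 → 10 → 2 → 25 → 5 → … (one orbit).
Decompose π into cycles: lengths [20, 20, 1] (3 cycles, including the fixed point 0).
sign(π) = (−1)^{n − #cycles} = (−1)^{41−3} = (−1)^38 = +1.
Via Zolotarev, sign(π_{33}) = (33|41) = +1.

+1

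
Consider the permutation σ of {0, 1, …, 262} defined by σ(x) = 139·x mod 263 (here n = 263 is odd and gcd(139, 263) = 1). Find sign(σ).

Orbit of 188 under x↦139x: [188, 95, 55, 18, 135, 92, 164]… (length divides ord_263(139)).
Decompose π into cycles: lengths [262, 1] (2 cycles, including the fixed point 0).
2 cycles on 263: each ℓ→(−1)^(ℓ−1), product (−1)^261 = -1.
(139|263)_J = -1 (Zolotarev's lemma cross-check).

-1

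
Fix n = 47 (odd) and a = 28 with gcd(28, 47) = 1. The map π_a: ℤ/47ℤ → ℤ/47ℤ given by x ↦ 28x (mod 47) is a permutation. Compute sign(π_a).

+1

Trace 16: π^k(16) = [16, 25, 42, 1, 28, 32, 3] for k=0..6.
3 cycles of lengths [23, 23, 1].
With 3 cycles on 47 points, sign = (−1)^{47−3} = +1.
Via Zolotarev, sign(π_{28}) = (28|47) = +1.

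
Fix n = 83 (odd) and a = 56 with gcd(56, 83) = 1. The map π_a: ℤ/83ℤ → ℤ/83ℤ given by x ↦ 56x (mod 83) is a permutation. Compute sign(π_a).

Start at x=28: 28 → 74 → 77 → 79 → 25 → 72 → 48 → … (one orbit).
Cycle lengths of π_56 on ℤ/83ℤ: [82, 1]; 2 cycles in total.
n − c = 83 − 2 = 81; sign = (−1)^81 = -1.

-1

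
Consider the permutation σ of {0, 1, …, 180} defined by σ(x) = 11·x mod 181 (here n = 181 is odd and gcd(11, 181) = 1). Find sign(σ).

Orbit of 64 under x↦11x: [64, 161, 142, 114, 168, 38, 56]… (length divides ord_181(11)).
The orbit structure of x ↦ 11x mod 181: 3 orbits of sizes [90, 90, 1].
Σ(ℓ_i−1) = 181−3 = 178; sign = (−1)^178 = +1.

+1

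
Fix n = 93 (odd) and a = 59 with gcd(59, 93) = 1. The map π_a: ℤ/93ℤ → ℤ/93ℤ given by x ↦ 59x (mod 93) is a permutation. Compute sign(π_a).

-1

Trace 32: π^k(32) = [32, 28, 71, 4, 50, 67, 47] for k=0..6.
π_59 has 6 disjoint cycles with lengths [30, 30, 15, 15, 2, 1] on {0,…,92}.
93 − 6 = 87 transpositions; sign(π) = (−1)^87 = -1.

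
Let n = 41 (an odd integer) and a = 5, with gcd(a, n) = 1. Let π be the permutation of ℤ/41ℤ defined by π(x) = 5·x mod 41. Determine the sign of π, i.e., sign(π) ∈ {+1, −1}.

Trace 31: π^k(31) = [31, 32, 37, 21, 23, 33, 1] for k=0..6.
Cycle type of π: 20×2 + 1; total 3 cycles.
sign(π) = (−1)^{n − #cycles} = (−1)^{41−3} = (−1)^38 = +1.
(5|41)_J = +1 (Zolotarev's lemma cross-check).

+1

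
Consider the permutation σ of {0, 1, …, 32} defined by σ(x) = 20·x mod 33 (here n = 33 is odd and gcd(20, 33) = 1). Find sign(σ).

Start at x=31: 31 → 26 → 25 → 5 → 1 → 20 → 4 → … (one orbit).
6 cycles of lengths [10, 10, 5, 5, 2, 1].
6 cycles on 33: each ℓ→(−1)^(ℓ−1), product (−1)^27 = -1.
Via Zolotarev, sign(π_{20}) = (20|33) = -1.

-1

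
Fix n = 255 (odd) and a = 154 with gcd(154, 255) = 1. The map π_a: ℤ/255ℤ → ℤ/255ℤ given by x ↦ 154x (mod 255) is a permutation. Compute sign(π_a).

Orbit of 1 under x↦154x: [1, 154]… (length divides ord_255(154)).
Cycle type of π: 2×102 + 1×51; total 153 cycles.
With 153 cycles on 255 points, sign = (−1)^{255−153} = +1.
Check: (154/255) = +1 by Zolotarev.

+1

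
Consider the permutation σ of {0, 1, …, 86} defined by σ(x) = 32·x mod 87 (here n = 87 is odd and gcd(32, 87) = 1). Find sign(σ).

+1

Orbit of 1 under x↦32x: [1, 32, 67, 56, 52, 11, 4]… (length divides ord_87(32)).
5 cycles of lengths [28, 28, 28, 2, 1].
sign(π) = (−1)^{n − #cycles} = (−1)^{87−5} = (−1)^82 = +1.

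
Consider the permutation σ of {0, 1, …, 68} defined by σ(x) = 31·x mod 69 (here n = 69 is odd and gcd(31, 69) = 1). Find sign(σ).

+1

Trace 49: π^k(49) = [49, 1, 31, 64, 52, 25, 16] for k=0..6.
π_31 has 9 disjoint cycles with lengths [11, 11, 11, 11, 11, 11, 1, 1, 1] on {0,…,68}.
Σ(ℓ_i−1) = 69−9 = 60; sign = (−1)^60 = +1.
Via Zolotarev, sign(π_{31}) = (31|69) = +1.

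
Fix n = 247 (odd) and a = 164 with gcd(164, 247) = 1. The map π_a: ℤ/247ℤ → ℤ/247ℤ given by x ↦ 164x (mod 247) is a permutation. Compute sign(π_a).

Orbit of 77 under x↦164x: [77, 31, 144, 151, 64, 122, 1]… (length divides ord_247(164)).
Cycle lengths of π_164 on ℤ/247ℤ: [12, 12, 12, 12, 12, 12, 12, 12, 12, 12, 12, 12, 12, 12, 12, 12, 12, 12, 6, 6, 6, 4, 4, 4, 1]; 25 cycles in total.
Σ(ℓ_i−1) = 247−25 = 222; sign = (−1)^222 = +1.
Zolotarev: (164|247) = +1, matching the cycle-count sign.

+1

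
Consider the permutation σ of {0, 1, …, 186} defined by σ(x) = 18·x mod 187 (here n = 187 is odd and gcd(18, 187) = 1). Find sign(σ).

Trace 35: π^k(35) = [35, 69, 120, 103, 171, 86, 52] for k=0..6.
34 cycles of lengths [10, 10, 10, 10, 10, 10, 10, 10, 10, 10, 10, 10, 10, 10, 10, 10, 10, 1, 1, 1, 1, 1, 1, 1, 1, 1, 1, 1, 1, 1, 1, 1, 1, 1].
34 cycles on 187: each ℓ→(−1)^(ℓ−1), product (−1)^153 = -1.
Check: (18/187) = -1 by Zolotarev.

-1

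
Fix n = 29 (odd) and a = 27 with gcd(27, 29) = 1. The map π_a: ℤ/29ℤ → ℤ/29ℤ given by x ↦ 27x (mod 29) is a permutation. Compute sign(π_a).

-1

Orbit of 17 under x↦27x: [17, 24, 10, 9, 11, 7, 15]… (length divides ord_29(27)).
2 cycles of lengths [28, 1].
Σ(ℓ_i−1) = 29−2 = 27; sign = (−1)^27 = -1.
Check: (27/29) = -1 by Zolotarev.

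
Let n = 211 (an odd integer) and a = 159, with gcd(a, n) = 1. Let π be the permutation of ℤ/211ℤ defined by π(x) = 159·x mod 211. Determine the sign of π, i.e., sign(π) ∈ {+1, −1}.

Trace 151: π^k(151) = [151, 166, 19, 67, 103, 130, 203] for k=0..6.
π_159 has 2 disjoint cycles with lengths [210, 1] on {0,…,210}.
n − c = 211 − 2 = 209; sign = (−1)^209 = -1.
(159|211)_J = -1 (Zolotarev's lemma cross-check).

-1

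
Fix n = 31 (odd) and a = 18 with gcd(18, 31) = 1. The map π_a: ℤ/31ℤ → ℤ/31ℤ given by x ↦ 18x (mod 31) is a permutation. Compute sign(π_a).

+1

Orbit of 2 under x↦18x: [2, 5, 28, 8, 20, 19, 1]… (length divides ord_31(18)).
3 cycles of lengths [15, 15, 1].
31 − 3 = 28 transpositions; sign(π) = (−1)^28 = +1.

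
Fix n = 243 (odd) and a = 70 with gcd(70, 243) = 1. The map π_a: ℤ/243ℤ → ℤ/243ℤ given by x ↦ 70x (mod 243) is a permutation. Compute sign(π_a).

+1

Start at x=169: 169 → 166 → 199 → 79 → 184 → 1 → 70 → … (one orbit).
Cycle lengths of π_70 on ℤ/243ℤ: [81, 81, 27, 27, 9, 9, 3, 3, 1, 1, 1]; 11 cycles in total.
sign(π) = (−1)^{n − #cycles} = (−1)^{243−11} = (−1)^232 = +1.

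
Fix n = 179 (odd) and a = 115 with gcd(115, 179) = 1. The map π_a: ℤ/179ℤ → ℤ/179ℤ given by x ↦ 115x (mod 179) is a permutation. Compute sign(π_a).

Trace 140: π^k(140) = [140, 169, 103, 31, 164, 65, 136] for k=0..6.
Cycle type of π: 178 + 1; total 2 cycles.
179 − 2 = 177 transpositions; sign(π) = (−1)^177 = -1.
Check: (115/179) = -1 by Zolotarev.

-1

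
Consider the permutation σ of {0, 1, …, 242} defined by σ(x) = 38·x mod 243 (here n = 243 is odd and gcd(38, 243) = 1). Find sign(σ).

-1

Orbit of 77 under x↦38x: [77, 10, 137, 103, 26, 16, 122]… (length divides ord_243(38)).
The orbit structure of x ↦ 38x mod 243: 6 orbits of sizes [162, 54, 18, 6, 2, 1].
243 − 6 = 237 transpositions; sign(π) = (−1)^237 = -1.
The Jacobi symbol (38|243) = -1 (Zolotarev) agrees.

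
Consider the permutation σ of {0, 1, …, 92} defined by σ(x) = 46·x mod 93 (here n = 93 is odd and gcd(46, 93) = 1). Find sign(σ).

-1

Trace 1: π^k(1) = [1, 46, 70, 58, 64, 61, 16] for k=0..6.
Cycle lengths of π_46 on ℤ/93ℤ: [10, 10, 10, 10, 10, 10, 10, 10, 10, 1, 1, 1]; 12 cycles in total.
93 − 12 = 81 transpositions; sign(π) = (−1)^81 = -1.
(46|93)_J = -1 (Zolotarev's lemma cross-check).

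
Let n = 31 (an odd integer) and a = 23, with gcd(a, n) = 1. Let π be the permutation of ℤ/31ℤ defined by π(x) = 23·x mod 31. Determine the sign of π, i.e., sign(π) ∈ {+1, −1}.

-1

Start at x=15: 15 → 4 → 30 → 8 → 29 → 16 → 27 → … (one orbit).
The orbit structure of x ↦ 23x mod 31: 4 orbits of sizes [10, 10, 10, 1].
31 − 4 = 27 transpositions; sign(π) = (−1)^27 = -1.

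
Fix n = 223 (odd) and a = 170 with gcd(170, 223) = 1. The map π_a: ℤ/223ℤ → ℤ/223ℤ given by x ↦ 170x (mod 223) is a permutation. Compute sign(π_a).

-1

Orbit of 43 under x↦170x: [43, 174, 144, 173, 197, 40, 110]… (length divides ord_223(170)).
Decompose π into cycles: lengths [222, 1] (2 cycles, including the fixed point 0).
Σ(ℓ_i−1) = 223−2 = 221; sign = (−1)^221 = -1.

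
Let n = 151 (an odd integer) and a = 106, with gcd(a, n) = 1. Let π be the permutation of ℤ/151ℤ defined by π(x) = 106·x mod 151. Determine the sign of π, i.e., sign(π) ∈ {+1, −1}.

Trace 88: π^k(88) = [88, 117, 20, 6, 32, 70, 21] for k=0..6.
2 cycles of lengths [150, 1].
sign(π) = (−1)^{n − #cycles} = (−1)^{151−2} = (−1)^149 = -1.

-1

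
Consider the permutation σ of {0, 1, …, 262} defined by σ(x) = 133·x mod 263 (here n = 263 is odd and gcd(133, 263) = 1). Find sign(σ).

Start at x=138: 138 → 207 → 179 → 137 → 74 → 111 → 35 → … (one orbit).
Decompose π into cycles: lengths [131, 131, 1] (3 cycles, including the fixed point 0).
Σ(ℓ_i−1) = 263−3 = 260; sign = (−1)^260 = +1.
Zolotarev: (133|263) = +1, matching the cycle-count sign.

+1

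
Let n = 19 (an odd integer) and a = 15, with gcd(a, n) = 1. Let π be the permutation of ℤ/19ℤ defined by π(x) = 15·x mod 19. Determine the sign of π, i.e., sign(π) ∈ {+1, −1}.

-1

Trace 16: π^k(16) = [16, 12, 9, 2, 11, 13, 5] for k=0..6.
2 cycles of lengths [18, 1].
19 − 2 = 17 transpositions; sign(π) = (−1)^17 = -1.
The Jacobi symbol (15|19) = -1 (Zolotarev) agrees.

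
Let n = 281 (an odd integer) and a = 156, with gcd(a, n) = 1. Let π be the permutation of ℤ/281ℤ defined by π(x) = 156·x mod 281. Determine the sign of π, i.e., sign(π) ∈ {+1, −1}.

Start at x=280: 280 → 125 → 111 → 175 → 43 → 245 → 4 → … (one orbit).
Cycle type of π: 140×2 + 1; total 3 cycles.
3 cycles on 281: each ℓ→(−1)^(ℓ−1), product (−1)^278 = +1.
The Jacobi symbol (156|281) = +1 (Zolotarev) agrees.

+1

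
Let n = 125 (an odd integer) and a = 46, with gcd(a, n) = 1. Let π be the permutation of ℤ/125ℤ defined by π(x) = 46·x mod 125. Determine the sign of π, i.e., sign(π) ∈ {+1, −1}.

+1

Orbit of 81 under x↦46x: [81, 101, 21, 91, 61, 56, 76]… (length divides ord_125(46)).
13 cycles of lengths [25, 25, 25, 25, 5, 5, 5, 5, 1, 1, 1, 1, 1].
With 13 cycles on 125 points, sign = (−1)^{125−13} = +1.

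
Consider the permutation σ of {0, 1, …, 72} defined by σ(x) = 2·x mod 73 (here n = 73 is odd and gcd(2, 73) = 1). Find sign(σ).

Start at x=1: 1 → 2 → 4 → 8 → 16 → 32 → 64 → … (one orbit).
π_2 has 9 disjoint cycles with lengths [9, 9, 9, 9, 9, 9, 9, 9, 1] on {0,…,72}.
sign(π) = (−1)^{n − #cycles} = (−1)^{73−9} = (−1)^64 = +1.
Check: (2/73) = +1 by Zolotarev.

+1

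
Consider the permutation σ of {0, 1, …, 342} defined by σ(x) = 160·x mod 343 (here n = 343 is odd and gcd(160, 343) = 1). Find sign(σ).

Orbit of 43 under x↦160x: [43, 20, 113, 244, 281, 27, 204]… (length divides ord_343(160)).
10 cycles of lengths [98, 98, 98, 14, 14, 14, 2, 2, 2, 1].
sign(π) = (−1)^{n − #cycles} = (−1)^{343−10} = (−1)^333 = -1.
Zolotarev: (160|343) = -1, matching the cycle-count sign.

-1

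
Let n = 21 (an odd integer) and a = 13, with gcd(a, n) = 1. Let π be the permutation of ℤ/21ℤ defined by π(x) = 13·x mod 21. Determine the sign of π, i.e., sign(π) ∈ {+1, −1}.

-1

Trace 13: π^k(13) = [13, 1] for k=0..1.
Cycle type of π: 2×9 + 1×3; total 12 cycles.
n − c = 21 − 12 = 9; sign = (−1)^9 = -1.
(13|21)_J = -1 (Zolotarev's lemma cross-check).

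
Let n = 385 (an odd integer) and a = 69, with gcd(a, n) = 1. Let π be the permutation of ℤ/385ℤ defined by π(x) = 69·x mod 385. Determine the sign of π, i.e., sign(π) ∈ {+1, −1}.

Orbit of 71 under x↦69x: [71, 279, 1, 69, 141, 104, 246]… (length divides ord_385(69)).
Decompose π into cycles: lengths [10, 10, 10, 10, 10, 10, 10, 10, 10, 10, 10, 10, 10, 10, 10, 10, 10, 10, 10, 10, 10, 10, 10, 10, 10, 10, 10, 10, 10, 10, 10, 10, 10, 10, 5, 5, 2, 2, 2, 2, 2, 2, 2, 2, 2, 2, 2, 2, 2, 2, 2, 2, 2, 1] (54 cycles, including the fixed point 0).
Σ(ℓ_i−1) = 385−54 = 331; sign = (−1)^331 = -1.
Via Zolotarev, sign(π_{69}) = (69|385) = -1.

-1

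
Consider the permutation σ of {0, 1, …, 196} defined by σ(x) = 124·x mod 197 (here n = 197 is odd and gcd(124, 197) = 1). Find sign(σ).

-1

Trace 8: π^k(8) = [8, 7, 80, 70, 12, 109, 120] for k=0..6.
Cycle type of π: 196 + 1; total 2 cycles.
With 2 cycles on 197 points, sign = (−1)^{197−2} = -1.
Via Zolotarev, sign(π_{124}) = (124|197) = -1.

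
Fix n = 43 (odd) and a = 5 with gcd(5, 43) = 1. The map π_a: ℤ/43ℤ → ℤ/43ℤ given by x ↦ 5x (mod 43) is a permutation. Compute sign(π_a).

-1

Start at x=38: 38 → 18 → 4 → 20 → 14 → 27 → 6 → … (one orbit).
Decompose π into cycles: lengths [42, 1] (2 cycles, including the fixed point 0).
n − c = 43 − 2 = 41; sign = (−1)^41 = -1.
Via Zolotarev, sign(π_{5}) = (5|43) = -1.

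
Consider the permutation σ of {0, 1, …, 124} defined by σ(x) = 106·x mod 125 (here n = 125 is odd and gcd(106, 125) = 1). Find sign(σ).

Start at x=46: 46 → 1 → 106 → 111 → 16 → 71 → 26 → … (one orbit).
13 cycles of lengths [25, 25, 25, 25, 5, 5, 5, 5, 1, 1, 1, 1, 1].
With 13 cycles on 125 points, sign = (−1)^{125−13} = +1.
Zolotarev: (106|125) = +1, matching the cycle-count sign.

+1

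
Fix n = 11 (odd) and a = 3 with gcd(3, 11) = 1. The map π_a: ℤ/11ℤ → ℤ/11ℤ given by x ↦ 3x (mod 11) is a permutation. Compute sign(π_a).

+1

Start at x=3: 3 → 9 → 5 → 4 → 1 → 3 (one orbit).
Decompose π into cycles: lengths [5, 5, 1] (3 cycles, including the fixed point 0).
With 3 cycles on 11 points, sign = (−1)^{11−3} = +1.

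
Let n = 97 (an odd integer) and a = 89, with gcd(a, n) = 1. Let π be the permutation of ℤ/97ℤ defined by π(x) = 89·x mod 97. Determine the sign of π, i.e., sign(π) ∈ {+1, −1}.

+1

Orbit of 79 under x↦89x: [79, 47, 12, 1, 89, 64, 70]… (length divides ord_97(89)).
π_89 has 7 disjoint cycles with lengths [16, 16, 16, 16, 16, 16, 1] on {0,…,96}.
97 − 7 = 90 transpositions; sign(π) = (−1)^90 = +1.
(89|97)_J = +1 (Zolotarev's lemma cross-check).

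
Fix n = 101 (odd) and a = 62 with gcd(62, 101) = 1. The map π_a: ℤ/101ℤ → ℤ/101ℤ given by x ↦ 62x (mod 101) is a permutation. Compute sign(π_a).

-1

Orbit of 39 under x↦62x: [39, 95, 32, 65, 91, 87, 41]… (length divides ord_101(62)).
Decompose π into cycles: lengths [20, 20, 20, 20, 20, 1] (6 cycles, including the fixed point 0).
sign(π) = (−1)^{n − #cycles} = (−1)^{101−6} = (−1)^95 = -1.
(62|101)_J = -1 (Zolotarev's lemma cross-check).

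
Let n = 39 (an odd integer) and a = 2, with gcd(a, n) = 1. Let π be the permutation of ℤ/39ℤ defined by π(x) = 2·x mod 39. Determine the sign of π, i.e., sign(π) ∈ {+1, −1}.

+1

Start at x=25: 25 → 11 → 22 → 5 → 10 → 20 → 1 → … (one orbit).
Cycle type of π: 12×3 + 2 + 1; total 5 cycles.
sign(π) = (−1)^{n − #cycles} = (−1)^{39−5} = (−1)^34 = +1.
Via Zolotarev, sign(π_{2}) = (2|39) = +1.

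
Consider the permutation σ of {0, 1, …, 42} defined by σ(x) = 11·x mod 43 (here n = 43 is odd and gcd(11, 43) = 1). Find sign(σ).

Trace 35: π^k(35) = [35, 41, 21, 16, 4, 1, 11] for k=0..6.
Cycle type of π: 7×6 + 1; total 7 cycles.
n − c = 43 − 7 = 36; sign = (−1)^36 = +1.

+1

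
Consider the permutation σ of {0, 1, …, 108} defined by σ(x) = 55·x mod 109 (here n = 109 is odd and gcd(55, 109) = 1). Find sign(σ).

Trace 71: π^k(71) = [71, 90, 45, 77, 93, 101, 105] for k=0..6.
4 cycles of lengths [36, 36, 36, 1].
sign(π) = (−1)^{n − #cycles} = (−1)^{109−4} = (−1)^105 = -1.
Via Zolotarev, sign(π_{55}) = (55|109) = -1.

-1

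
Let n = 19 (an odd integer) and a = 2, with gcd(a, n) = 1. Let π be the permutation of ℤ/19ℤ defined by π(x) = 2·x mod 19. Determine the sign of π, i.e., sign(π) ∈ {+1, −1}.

-1

Orbit of 5 under x↦2x: [5, 10, 1, 2, 4, 8, 16]… (length divides ord_19(2)).
Cycle lengths of π_2 on ℤ/19ℤ: [18, 1]; 2 cycles in total.
With 2 cycles on 19 points, sign = (−1)^{19−2} = -1.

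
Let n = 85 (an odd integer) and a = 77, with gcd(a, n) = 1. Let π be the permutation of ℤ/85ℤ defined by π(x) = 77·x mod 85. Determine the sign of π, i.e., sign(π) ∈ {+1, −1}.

Orbit of 1 under x↦77x: [1, 77, 64, 83, 16, 42, 4]… (length divides ord_85(77)).
Cycle type of π: 8×10 + 4 + 1; total 12 cycles.
85 − 12 = 73 transpositions; sign(π) = (−1)^73 = -1.

-1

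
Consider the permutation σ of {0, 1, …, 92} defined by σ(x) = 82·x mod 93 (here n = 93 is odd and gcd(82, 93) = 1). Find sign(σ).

+1

Orbit of 25 under x↦82x: [25, 4, 49, 19, 70, 67, 7]… (length divides ord_93(82)).
Cycle lengths of π_82 on ℤ/93ℤ: [15, 15, 15, 15, 15, 15, 1, 1, 1]; 9 cycles in total.
9 cycles on 93: each ℓ→(−1)^(ℓ−1), product (−1)^84 = +1.
Check: (82/93) = +1 by Zolotarev.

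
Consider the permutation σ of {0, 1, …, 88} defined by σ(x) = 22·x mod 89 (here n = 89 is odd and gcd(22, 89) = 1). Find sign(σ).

+1

Trace 81: π^k(81) = [81, 2, 44, 78, 25, 16, 85] for k=0..6.
Decompose π into cycles: lengths [22, 22, 22, 22, 1] (5 cycles, including the fixed point 0).
n − c = 89 − 5 = 84; sign = (−1)^84 = +1.
Check: (22/89) = +1 by Zolotarev.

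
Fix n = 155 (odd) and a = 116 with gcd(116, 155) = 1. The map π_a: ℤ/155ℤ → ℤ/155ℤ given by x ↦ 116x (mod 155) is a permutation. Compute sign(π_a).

Start at x=66: 66 → 61 → 101 → 91 → 16 → 151 → 1 → … (one orbit).
Decompose π into cycles: lengths [10, 10, 10, 10, 10, 10, 10, 10, 10, 10, 10, 10, 10, 10, 10, 1, 1, 1, 1, 1] (20 cycles, including the fixed point 0).
With 20 cycles on 155 points, sign = (−1)^{155−20} = -1.
Zolotarev: (116|155) = -1, matching the cycle-count sign.

-1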